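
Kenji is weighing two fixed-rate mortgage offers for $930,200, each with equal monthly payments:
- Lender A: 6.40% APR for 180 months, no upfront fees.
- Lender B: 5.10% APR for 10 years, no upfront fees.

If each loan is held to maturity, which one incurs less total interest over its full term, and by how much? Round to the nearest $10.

Lender A: monthly rate = 6.4%/12 = 0.0053333; payment = 930,200 × 0.0053333 / (1 − (1+0.0053333)^−180) = $8,051.99.
Total interest on Lender A = 180 × $8,051.99 − $930,200 = $519,158.20.
Lender B: at 5.10% the monthly rate is 0.0042500, so the payment is 930,200 × 0.0042500 / (1 − 1.0042500^−120) = $9,911.74.
Total interest on Lender B = 120 × $9,911.74 − $930,200 = $259,208.80.
Lender B is lower by $259,949.40.

Lender B by $259,950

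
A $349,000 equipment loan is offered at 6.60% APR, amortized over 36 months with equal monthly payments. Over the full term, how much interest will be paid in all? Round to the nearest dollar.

Monthly rate = 6.6%/12 = 0.0055000; payment = 349,000 × 0.0055000 / (1 − (1+0.0055000)^−36) = $10,712.39.
Total paid = 36 × $10,712.39 = $385,646.04; interest = $385,646.04 − $349,000 = $36,646.04.

$36,646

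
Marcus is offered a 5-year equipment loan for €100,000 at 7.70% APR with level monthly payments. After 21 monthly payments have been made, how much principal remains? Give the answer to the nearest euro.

€69,270

With monthly rate i = 7.7%/12 = 0.0064167, the balance after k of n payments is P · [(1+i)^n − (1+i)^k] / [(1+i)^n − 1].
(1+0.0064167)^60 = 1.46780788 and (1+0.0064167)^21 = 1.14375821, so the balance is 100,000 × (1.46780788 − 1.14375821) / (1.46780788 − 1) = €69,269.82.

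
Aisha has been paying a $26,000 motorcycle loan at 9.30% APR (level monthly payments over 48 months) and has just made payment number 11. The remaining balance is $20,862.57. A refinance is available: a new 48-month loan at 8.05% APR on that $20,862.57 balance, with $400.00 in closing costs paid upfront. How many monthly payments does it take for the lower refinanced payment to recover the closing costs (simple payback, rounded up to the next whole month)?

3 months

Current payment = 26,000 × 9.3%/12 / (1 − (1+0.0077500)^−48) = $650.72.
Refinanced payment = 20,862.57 × 0.0067083 / (1 − (1+0.0067083)^−48) = $509.81.
Monthly savings = $650.72 − $509.81 = $140.91.
Break-even = $400.00 / $140.91 = 2.84 → 3 months.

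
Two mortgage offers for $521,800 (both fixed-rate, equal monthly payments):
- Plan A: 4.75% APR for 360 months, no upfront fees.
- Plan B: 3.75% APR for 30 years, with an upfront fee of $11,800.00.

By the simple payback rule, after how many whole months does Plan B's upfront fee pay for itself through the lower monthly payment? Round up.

Plan A: monthly rate = 4.75%/12 = 0.0039583; payment = 521,800 × 0.0039583 / (1 − (1+0.0039583)^−360) = $2,721.96.
Plan B: at 3.75% the monthly rate is 0.0031250, so the payment is 521,800 × 0.0031250 / (1 − 1.0031250^−360) = $2,416.54.
Monthly savings = $2,721.96 − $2,416.54 = $305.42.
Break-even = $11,800.00 / $305.42 = 38.64 → 39 months.

39 months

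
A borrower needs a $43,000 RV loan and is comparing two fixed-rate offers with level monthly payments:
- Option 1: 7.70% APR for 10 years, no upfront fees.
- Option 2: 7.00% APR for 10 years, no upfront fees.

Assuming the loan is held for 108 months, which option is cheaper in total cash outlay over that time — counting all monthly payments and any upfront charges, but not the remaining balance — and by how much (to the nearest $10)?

Option 1: monthly rate = 7.7%/12 = 0.0064167; payment = 43,000 × 0.0064167 / (1 − (1+0.0064167)^−120) = $514.92.
Option 2: monthly rate = 7%/12 = 0.0058333; payment = 43,000 × 0.0058333 / (1 − (1+0.0058333)^−120) = $499.27.
Over 108 months: Option 1 costs 108 × $514.92 = $55,611.36; Option 2 costs 108 × $499.27 = $53,921.16.
Option 2 is cheaper by $55,611.36 − $53,921.16 = $1,690.20.

Option 2 by $1,690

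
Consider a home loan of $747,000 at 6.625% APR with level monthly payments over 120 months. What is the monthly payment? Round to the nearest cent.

$8,529.62

Monthly rate = 6.625%/12 = 0.0055208; payment = 747,000 × 0.0055208 / (1 − (1+0.0055208)^−120) = $8,529.62.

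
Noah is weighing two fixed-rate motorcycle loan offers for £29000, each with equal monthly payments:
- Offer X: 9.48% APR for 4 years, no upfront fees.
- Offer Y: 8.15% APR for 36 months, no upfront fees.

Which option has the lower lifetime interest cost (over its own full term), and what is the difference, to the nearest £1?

Offer Y by £2,171

Offer X: monthly rate = 9.48%/12 = 0.0079000; payment = 29,000 × 0.0079000 / (1 − (1+0.0079000)^−48) = £728.29.
Total interest on Offer X = 48 × £728.29 − £29,000 = £5,957.92.
Offer Y: at 8.15% the monthly rate is 0.0067917, so the payment is 29,000 × 0.0067917 / (1 − 1.0067917^−36) = £910.76.
Total interest on Offer Y = 36 × £910.76 − £29,000 = £3,787.36.
Offer Y is lower by £2,170.56.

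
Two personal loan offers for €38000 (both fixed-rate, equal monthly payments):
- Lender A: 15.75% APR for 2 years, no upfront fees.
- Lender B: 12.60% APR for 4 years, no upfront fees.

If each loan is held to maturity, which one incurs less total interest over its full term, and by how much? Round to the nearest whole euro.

Lender A by €4,027

Lender A: at 15.75% the monthly rate is 0.0131250, so the payment is 38,000 × 0.0131250 / (1 − 1.0131250^−24) = €1,856.06.
Total interest on Lender A = 24 × €1,856.06 − €38,000 = €6,545.44.
Lender B: at 12.60% the monthly rate is 0.0105000, so the payment is 38,000 × 0.0105000 / (1 − 1.0105000^−48) = €1,011.92.
Total interest on Lender B = 48 × €1,011.92 − €38,000 = €10,572.16.
Lender A is lower by €4,026.72.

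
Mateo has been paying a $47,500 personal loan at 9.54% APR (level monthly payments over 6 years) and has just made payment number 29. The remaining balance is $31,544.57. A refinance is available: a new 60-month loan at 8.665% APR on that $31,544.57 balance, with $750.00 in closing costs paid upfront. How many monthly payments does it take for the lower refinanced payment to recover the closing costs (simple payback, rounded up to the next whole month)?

Current payment = 47,500 × 9.54%/12 / (1 − (1+0.0079500)^−72) = $869.00.
Refinanced payment = 31,544.57 × 0.0072208 / (1 − (1+0.0072208)^−60) = $649.70.
Monthly savings = $869.00 − $649.70 = $219.30.
Break-even = $750.00 / $219.30 = 3.42 → 4 months.

4 months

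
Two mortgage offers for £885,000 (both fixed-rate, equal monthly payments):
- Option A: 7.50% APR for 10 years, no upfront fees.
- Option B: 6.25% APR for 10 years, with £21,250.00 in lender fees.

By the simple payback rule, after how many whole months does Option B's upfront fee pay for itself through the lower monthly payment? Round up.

Option A: monthly rate = 7.5%/12 = 0.0062500; payment = 885,000 × 0.0062500 / (1 − (1+0.0062500)^−120) = £10,505.11.
Option B: monthly rate = 6.25%/12 = 0.0052083; payment = 885,000 × 0.0052083 / (1 − (1+0.0052083)^−120) = £9,936.79.
Monthly savings = £10,505.11 − £9,936.79 = £568.32.
Break-even = £21,250.00 / £568.32 = 37.39 → 38 months.

38 months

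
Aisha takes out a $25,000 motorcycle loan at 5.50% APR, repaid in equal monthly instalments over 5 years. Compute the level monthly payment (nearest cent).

Monthly rate = 5.5%/12 = 0.0045833; payment = 25,000 × 0.0045833 / (1 − (1+0.0045833)^−60) = $477.53.

$477.53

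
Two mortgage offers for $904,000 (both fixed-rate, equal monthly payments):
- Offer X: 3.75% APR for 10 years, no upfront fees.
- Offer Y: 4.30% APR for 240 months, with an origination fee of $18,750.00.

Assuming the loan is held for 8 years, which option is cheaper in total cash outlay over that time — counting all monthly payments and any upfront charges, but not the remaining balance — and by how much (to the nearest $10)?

Offer X: at 3.75% the monthly rate is 0.0031250, so the payment is 904,000 × 0.0031250 / (1 − 1.0031250^−120) = $9,045.54.
Offer Y: monthly rate = 4.3%/12 = 0.0035833; payment = 904,000 × 0.0035833 / (1 − (1+0.0035833)^−240) = $5,622.02.
Over 96 months: Offer X costs 96 × $9,045.54 = $868,371.84; Offer Y costs 96 × $5,622.02 + $18,750.00 = $558,463.92.
Offer Y is cheaper by $868,371.84 − $558,463.92 = $309,907.92.

Offer Y by $309,910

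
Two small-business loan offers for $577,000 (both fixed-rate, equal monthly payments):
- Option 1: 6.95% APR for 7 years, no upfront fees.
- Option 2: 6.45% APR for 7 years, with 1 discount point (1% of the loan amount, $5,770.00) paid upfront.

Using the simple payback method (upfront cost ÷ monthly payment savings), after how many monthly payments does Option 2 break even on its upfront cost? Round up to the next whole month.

Option 1: at 6.95% the monthly rate is 0.0057917, so the payment is 577,000 × 0.0057917 / (1 − 1.0057917^−84) = $8,694.38.
Option 2: monthly rate = 6.45%/12 = 0.0053750; payment = 577,000 × 0.0053750 / (1 − (1+0.0053750)^−84) = $8,554.16.
Monthly savings = $8,694.38 − $8,554.16 = $140.22.
Break-even = $5,770.00 / $140.22 = 41.15 → 42 months.

42 months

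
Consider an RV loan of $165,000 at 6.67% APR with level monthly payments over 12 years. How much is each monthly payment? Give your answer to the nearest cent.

Monthly rate = 6.67%/12 = 0.0055583; payment = 165,000 × 0.0055583 / (1 − (1+0.0055583)^−144) = $1,667.94.

$1,667.94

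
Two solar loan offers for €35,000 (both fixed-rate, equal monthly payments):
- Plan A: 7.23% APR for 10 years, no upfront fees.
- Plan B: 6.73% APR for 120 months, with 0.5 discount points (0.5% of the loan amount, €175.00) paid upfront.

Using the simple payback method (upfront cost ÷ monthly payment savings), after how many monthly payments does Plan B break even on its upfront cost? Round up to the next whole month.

20 months

Plan A: monthly rate = 7.23%/12 = 0.0060250; payment = 35,000 × 0.0060250 / (1 − (1+0.0060250)^−120) = €410.54.
Plan B: at 6.73% the monthly rate is 0.0056083, so the payment is 35,000 × 0.0056083 / (1 − 1.0056083^−120) = €401.53.
Monthly savings = €410.54 − €401.53 = €9.01.
Break-even = €175.00 / €9.01 = 19.42 → 20 months.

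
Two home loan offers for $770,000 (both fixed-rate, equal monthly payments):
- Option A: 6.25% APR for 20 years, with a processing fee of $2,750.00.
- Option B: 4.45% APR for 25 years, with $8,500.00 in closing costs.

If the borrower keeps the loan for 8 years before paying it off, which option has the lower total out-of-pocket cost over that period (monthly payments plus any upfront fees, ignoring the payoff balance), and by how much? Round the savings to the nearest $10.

Option A: at 6.25% the monthly rate is 0.0052083, so the payment is 770,000 × 0.0052083 / (1 − 1.0052083^−240) = $5,628.15.
Option B: monthly rate = 4.45%/12 = 0.0037083; payment = 770,000 × 0.0037083 / (1 − (1+0.0037083)^−300) = $4,258.09.
Over 96 months: Option A costs 96 × $5,628.15 + $2,750.00 = $543,052.40; Option B costs 96 × $4,258.09 + $8,500.00 = $417,276.64.
Option B is cheaper by $543,052.40 − $417,276.64 = $125,775.76.

Option B by $125,780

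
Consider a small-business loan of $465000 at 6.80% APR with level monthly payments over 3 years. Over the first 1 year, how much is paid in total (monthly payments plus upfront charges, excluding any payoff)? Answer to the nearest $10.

At 6.80% the monthly rate is 0.0056667, so the payment is 465,000 × 0.0056667 / (1 − 1.0056667^−36) = $14,315.37.
Total outlay = 12 × $14,315.37 = $171,784.44.

$171,780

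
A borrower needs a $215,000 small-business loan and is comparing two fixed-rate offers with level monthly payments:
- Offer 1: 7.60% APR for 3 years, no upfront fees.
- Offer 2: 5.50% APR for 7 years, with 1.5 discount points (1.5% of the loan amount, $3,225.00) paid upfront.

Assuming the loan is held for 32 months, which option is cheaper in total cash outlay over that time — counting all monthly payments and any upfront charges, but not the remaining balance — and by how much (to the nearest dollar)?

Offer 2 by $112,236

Offer 1: at 7.60% the monthly rate is 0.0063333, so the payment is 215,000 × 0.0063333 / (1 − 1.0063333^−36) = $6,697.72.
Offer 2: monthly rate = 5.5%/12 = 0.0045833; payment = 215,000 × 0.0045833 / (1 − (1+0.0045833)^−84) = $3,089.56.
Over 32 months: Offer 1 costs 32 × $6,697.72 = $214,327.04; Offer 2 costs 32 × $3,089.56 + $3,225.00 = $102,090.92.
Offer 2 is cheaper by $214,327.04 − $102,090.92 = $112,236.12.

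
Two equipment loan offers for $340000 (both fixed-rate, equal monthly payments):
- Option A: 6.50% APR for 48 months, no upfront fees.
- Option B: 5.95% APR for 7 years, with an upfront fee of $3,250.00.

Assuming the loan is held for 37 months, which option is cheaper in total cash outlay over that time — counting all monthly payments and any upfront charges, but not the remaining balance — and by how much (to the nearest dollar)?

Option B by $111,610

Option A: monthly rate = 6.5%/12 = 0.0054167; payment = 340,000 × 0.0054167 / (1 − (1+0.0054167)^−48) = $8,063.08.
Option B: at 5.95% the monthly rate is 0.0049583, so the payment is 340,000 × 0.0049583 / (1 − 1.0049583^−84) = $4,958.76.
Over 37 months: Option A costs 37 × $8,063.08 = $298,333.96; Option B costs 37 × $4,958.76 + $3,250.00 = $186,724.12.
Option B is cheaper by $298,333.96 − $186,724.12 = $111,609.84.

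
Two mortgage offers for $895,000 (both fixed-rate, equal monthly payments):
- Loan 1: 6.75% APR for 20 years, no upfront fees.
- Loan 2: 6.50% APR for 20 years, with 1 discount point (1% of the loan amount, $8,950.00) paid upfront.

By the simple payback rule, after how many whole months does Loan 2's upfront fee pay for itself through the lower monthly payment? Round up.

68 months

Loan 1: at 6.75% the monthly rate is 0.0056250, so the payment is 895,000 × 0.0056250 / (1 − 1.0056250^−240) = $6,805.26.
Loan 2: monthly rate = 6.5%/12 = 0.0054167; payment = 895,000 × 0.0054167 / (1 − (1+0.0054167)^−240) = $6,672.88.
Monthly savings = $6,805.26 − $6,672.88 = $132.38.
Break-even = $8,950.00 / $132.38 = 67.61 → 68 months.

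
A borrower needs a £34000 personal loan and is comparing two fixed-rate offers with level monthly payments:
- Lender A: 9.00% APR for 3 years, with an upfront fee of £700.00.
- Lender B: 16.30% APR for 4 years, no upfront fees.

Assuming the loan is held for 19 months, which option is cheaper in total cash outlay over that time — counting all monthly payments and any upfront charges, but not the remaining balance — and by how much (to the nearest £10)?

Lender B by £2,840

Lender A: monthly rate = 9%/12 = 0.0075000; payment = 34,000 × 0.0075000 / (1 − (1+0.0075000)^−36) = £1,081.19.
Lender B: at 16.30% the monthly rate is 0.0135833, so the payment is 34,000 × 0.0135833 / (1 − 1.0135833^−48) = £968.80.
Over 19 months: Lender A costs 19 × £1,081.19 + £700.00 = £21,242.61; Lender B costs 19 × £968.80 = £18,407.20.
Lender B is cheaper by £21,242.61 − £18,407.20 = £2,835.41.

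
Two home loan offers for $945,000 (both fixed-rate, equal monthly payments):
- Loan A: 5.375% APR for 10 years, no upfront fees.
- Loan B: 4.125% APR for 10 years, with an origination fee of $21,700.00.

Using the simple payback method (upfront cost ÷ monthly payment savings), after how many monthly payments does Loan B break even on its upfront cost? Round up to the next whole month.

38 months

Loan A: monthly rate = 5.375%/12 = 0.0044792; payment = 945,000 × 0.0044792 / (1 − (1+0.0044792)^−120) = $10,197.30.
Loan B: monthly rate = 4.125%/12 = 0.0034375; payment = 945,000 × 0.0034375 / (1 − (1+0.0034375)^−120) = $9,623.91.
Monthly savings = $10,197.30 − $9,623.91 = $573.39.
Break-even = $21,700.00 / $573.39 = 37.85 → 38 months.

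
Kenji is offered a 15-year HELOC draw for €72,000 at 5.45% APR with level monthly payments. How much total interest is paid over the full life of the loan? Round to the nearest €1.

At 5.45% the monthly rate is 0.0045417, so the payment is 72,000 × 0.0045417 / (1 − 1.0045417^−180) = €586.39.
Total paid = 180 × €586.39 = €105,550.20; interest = €105,550.20 − €72,000 = €33,550.20.

€33,550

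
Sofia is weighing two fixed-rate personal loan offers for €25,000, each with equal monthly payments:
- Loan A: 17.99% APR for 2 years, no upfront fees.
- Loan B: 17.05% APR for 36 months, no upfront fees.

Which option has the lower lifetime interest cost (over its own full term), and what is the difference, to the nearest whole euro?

Loan A by €2,158

Loan A: monthly rate = 17.99%/12 = 0.0149917; payment = 25,000 × 0.0149917 / (1 − (1+0.0149917)^−24) = €1,247.98.
Total interest on Loan A = 24 × €1,247.98 − €25,000 = €4,951.52.
Loan B: at 17.05% the monthly rate is 0.0142083, so the payment is 25,000 × 0.0142083 / (1 − 1.0142083^−36) = €891.94.
Total interest on Loan B = 36 × €891.94 − €25,000 = €7,109.84.
Loan A is lower by €2,158.32.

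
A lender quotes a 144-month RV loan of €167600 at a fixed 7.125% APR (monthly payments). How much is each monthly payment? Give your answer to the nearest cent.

At 7.125% the monthly rate is 0.0059375, so the payment is 167,600 × 0.0059375 / (1 − 1.0059375^−144) = €1,734.75.

€1,734.75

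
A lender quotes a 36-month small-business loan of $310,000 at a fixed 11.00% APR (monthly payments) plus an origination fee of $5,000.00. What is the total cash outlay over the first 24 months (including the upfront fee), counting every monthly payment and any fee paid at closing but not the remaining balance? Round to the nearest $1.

At 11.00% the monthly rate is 0.0091667, so the payment is 310,000 × 0.0091667 / (1 − 1.0091667^−36) = $10,149.00.
Total outlay = 24 × $10,149.00 + $5,000.00 = $248,576.00.

$248,576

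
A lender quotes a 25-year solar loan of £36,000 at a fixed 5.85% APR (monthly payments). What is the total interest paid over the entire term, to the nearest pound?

Monthly rate = 5.85%/12 = 0.0048750; payment = 36,000 × 0.0048750 / (1 − (1+0.0048750)^−300) = £228.66.
Total paid = 300 × £228.66 = £68,598.00; interest = £68,598.00 − £36,000 = £32,598.00.

£32,598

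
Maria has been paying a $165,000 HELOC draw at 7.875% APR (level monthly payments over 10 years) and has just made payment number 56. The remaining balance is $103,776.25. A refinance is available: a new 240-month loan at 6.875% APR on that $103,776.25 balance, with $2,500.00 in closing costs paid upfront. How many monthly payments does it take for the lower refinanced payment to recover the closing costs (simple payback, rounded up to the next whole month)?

Current payment = 165,000 × 7.875%/12 / (1 − (1+0.0065625)^−120) = $1,991.02.
Refinanced payment = 103,776.25 × 0.0057292 / (1 − (1+0.0057292)^−240) = $796.81.
Monthly savings = $1,991.02 − $796.81 = $1,194.21.
Break-even = $2,500.00 / $1,194.21 = 2.09 → 3 months.

3 months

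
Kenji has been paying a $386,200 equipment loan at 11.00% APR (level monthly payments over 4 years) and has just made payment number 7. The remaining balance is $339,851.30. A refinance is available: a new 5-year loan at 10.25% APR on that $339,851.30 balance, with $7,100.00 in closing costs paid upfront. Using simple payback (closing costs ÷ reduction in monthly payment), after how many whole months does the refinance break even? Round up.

3 months

Current payment = 386,200 × 11%/12 / (1 − (1+0.0091667)^−48) = $9,981.54.
Refinanced payment = 339,851.30 × 0.0085417 / (1 − (1+0.0085417)^−60) = $7,262.71.
Monthly savings = $9,981.54 − $7,262.71 = $2,718.83.
Break-even = $7,100.00 / $2,718.83 = 2.61 → 3 months.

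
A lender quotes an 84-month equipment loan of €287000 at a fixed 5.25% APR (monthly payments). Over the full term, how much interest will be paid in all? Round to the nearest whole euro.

At 5.25% the monthly rate is 0.0043750, so the payment is 287,000 × 0.0043750 / (1 − 1.0043750^−84) = €4,090.23.
Total paid = 84 × €4,090.23 = €343,579.32; interest = €343,579.32 − €287,000 = €56,579.32.

€56,579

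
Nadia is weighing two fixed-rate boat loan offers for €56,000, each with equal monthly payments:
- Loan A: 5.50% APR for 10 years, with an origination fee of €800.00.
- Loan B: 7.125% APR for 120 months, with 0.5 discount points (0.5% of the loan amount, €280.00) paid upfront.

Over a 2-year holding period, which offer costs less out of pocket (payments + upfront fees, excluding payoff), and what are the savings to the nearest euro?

Loan A by €586

Loan A: monthly rate = 5.5%/12 = 0.0045833; payment = 56,000 × 0.0045833 / (1 − (1+0.0045833)^−120) = €607.75.
Loan B: at 7.125% the monthly rate is 0.0059375, so the payment is 56,000 × 0.0059375 / (1 − 1.0059375^−120) = €653.82.
Over 24 months: Loan A costs 24 × €607.75 + €800.00 = €15,386.00; Loan B costs 24 × €653.82 + €280.00 = €15,971.68.
Loan A is cheaper by €15,971.68 − €15,386.00 = €585.68.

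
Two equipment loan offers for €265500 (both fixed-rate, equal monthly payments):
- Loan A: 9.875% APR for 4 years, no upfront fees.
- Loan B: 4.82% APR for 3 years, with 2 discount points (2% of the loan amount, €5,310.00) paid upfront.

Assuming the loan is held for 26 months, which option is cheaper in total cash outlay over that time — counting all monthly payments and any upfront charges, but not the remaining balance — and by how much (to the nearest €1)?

Loan A: monthly rate = 9.875%/12 = 0.0082292; payment = 265,500 × 0.0082292 / (1 − (1+0.0082292)^−48) = €6,717.84.
Loan B: at 4.82% the monthly rate is 0.0040167, so the payment is 265,500 × 0.0040167 / (1 − 1.0040167^−36) = €7,935.83.
Over 26 months: Loan A costs 26 × €6,717.84 = €174,663.84; Loan B costs 26 × €7,935.83 + €5,310.00 = €211,641.58.
Loan A is cheaper by €211,641.58 − €174,663.84 = €36,977.74.

Loan A by €36,978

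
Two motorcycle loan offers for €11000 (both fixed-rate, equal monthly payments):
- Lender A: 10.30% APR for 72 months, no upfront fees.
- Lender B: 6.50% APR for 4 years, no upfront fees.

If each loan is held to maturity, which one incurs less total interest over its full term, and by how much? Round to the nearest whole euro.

Lender A: at 10.30% the monthly rate is 0.0085833, so the payment is 11,000 × 0.0085833 / (1 − 1.0085833^−72) = €205.45.
Total interest on Lender A = 72 × €205.45 − €11,000 = €3,792.40.
Lender B: at 6.50% the monthly rate is 0.0054167, so the payment is 11,000 × 0.0054167 / (1 − 1.0054167^−48) = €260.86.
Total interest on Lender B = 48 × €260.86 − €11,000 = €1,521.28.
Lender B is lower by €2,271.12.

Lender B by €2,271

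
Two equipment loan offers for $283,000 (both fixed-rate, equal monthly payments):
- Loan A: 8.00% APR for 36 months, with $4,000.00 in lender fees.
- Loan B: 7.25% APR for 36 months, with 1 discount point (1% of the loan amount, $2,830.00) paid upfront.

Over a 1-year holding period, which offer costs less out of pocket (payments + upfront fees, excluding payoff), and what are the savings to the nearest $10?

Loan B by $2,340

Loan A: monthly rate = 8%/12 = 0.0066667; payment = 283,000 × 0.0066667 / (1 − (1+0.0066667)^−36) = $8,868.19.
Loan B: at 7.25% the monthly rate is 0.0060417, so the payment is 283,000 × 0.0060417 / (1 − 1.0060417^−36) = $8,770.60.
Over 12 months: Loan A costs 12 × $8,868.19 + $4,000.00 = $110,418.28; Loan B costs 12 × $8,770.60 + $2,830.00 = $108,077.20.
Loan B is cheaper by $110,418.28 − $108,077.20 = $2,341.08.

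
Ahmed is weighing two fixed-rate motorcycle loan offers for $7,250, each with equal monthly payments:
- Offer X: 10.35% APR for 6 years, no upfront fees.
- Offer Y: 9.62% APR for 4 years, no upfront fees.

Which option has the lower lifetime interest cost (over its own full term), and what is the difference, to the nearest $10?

Offer X: monthly rate = 10.35%/12 = 0.0086250; payment = 7,250 × 0.0086250 / (1 − (1+0.0086250)^−72) = $135.60.
Total interest on Offer X = 72 × $135.60 − $7,250 = $2,513.20.
Offer Y: monthly rate = 9.62%/12 = 0.0080167; payment = 7,250 × 0.0080167 / (1 − (1+0.0080167)^−48) = $182.56.
Total interest on Offer Y = 48 × $182.56 − $7,250 = $1,512.88.
Offer Y is lower by $1,000.32.

Offer Y by $1,000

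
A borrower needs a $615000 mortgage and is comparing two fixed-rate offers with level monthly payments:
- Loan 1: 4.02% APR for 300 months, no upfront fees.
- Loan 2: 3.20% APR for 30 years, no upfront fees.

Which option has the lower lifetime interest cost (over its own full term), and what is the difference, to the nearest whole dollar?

Loan 2 by $18,416

Loan 1: at 4.02% the monthly rate is 0.0033500, so the payment is 615,000 × 0.0033500 / (1 − 1.0033500^−300) = $3,252.99.
Total interest on Loan 1 = 300 × $3,252.99 − $615,000 = $360,897.00.
Loan 2: at 3.20% the monthly rate is 0.0026667, so the payment is 615,000 × 0.0026667 / (1 − 1.0026667^−360) = $2,659.67.
Total interest on Loan 2 = 360 × $2,659.67 − $615,000 = $342,481.20.
Loan 2 is lower by $18,415.80.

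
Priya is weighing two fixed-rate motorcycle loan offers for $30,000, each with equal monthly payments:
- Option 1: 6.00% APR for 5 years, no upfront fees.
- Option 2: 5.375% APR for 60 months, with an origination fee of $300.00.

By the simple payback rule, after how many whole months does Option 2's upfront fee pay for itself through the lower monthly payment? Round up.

35 months

Option 1: monthly rate = 6%/12 = 0.0050000; payment = 30,000 × 0.0050000 / (1 − (1+0.0050000)^−60) = $579.98.
Option 2: monthly rate = 5.375%/12 = 0.0044792; payment = 30,000 × 0.0044792 / (1 − (1+0.0044792)^−60) = $571.31.
Monthly savings = $579.98 − $571.31 = $8.67.
Break-even = $300.00 / $8.67 = 34.60 → 35 months.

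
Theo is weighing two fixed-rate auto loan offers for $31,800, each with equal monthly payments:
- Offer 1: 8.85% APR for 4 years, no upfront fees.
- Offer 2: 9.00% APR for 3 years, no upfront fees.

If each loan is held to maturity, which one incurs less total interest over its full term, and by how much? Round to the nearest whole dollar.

Offer 2 by $1,472

Offer 1: at 8.85% the monthly rate is 0.0073750, so the payment is 31,800 × 0.0073750 / (1 − 1.0073750^−48) = $789.08.
Total interest on Offer 1 = 48 × $789.08 − $31,800 = $6,075.84.
Offer 2: monthly rate = 9%/12 = 0.0075000; payment = 31,800 × 0.0075000 / (1 − (1+0.0075000)^−36) = $1,011.23.
Total interest on Offer 2 = 36 × $1,011.23 − $31,800 = $4,604.28.
Offer 2 is lower by $1,471.56.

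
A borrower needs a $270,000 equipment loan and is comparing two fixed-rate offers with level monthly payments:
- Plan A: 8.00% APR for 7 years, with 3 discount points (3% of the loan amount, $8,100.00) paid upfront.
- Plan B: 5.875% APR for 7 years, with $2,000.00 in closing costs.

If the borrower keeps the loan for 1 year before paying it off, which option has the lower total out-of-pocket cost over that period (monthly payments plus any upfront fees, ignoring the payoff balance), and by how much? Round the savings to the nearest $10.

Plan A: at 8.00% the monthly rate is 0.0066667, so the payment is 270,000 × 0.0066667 / (1 − 1.0066667^−84) = $4,208.28.
Plan B: at 5.875% the monthly rate is 0.0048958, so the payment is 270,000 × 0.0048958 / (1 − 1.0048958^−84) = $3,928.15.
Over 12 months: Plan A costs 12 × $4,208.28 + $8,100.00 = $58,599.36; Plan B costs 12 × $3,928.15 + $2,000.00 = $49,137.80.
Plan B is cheaper by $58,599.36 − $49,137.80 = $9,461.56.

Plan B by $9,460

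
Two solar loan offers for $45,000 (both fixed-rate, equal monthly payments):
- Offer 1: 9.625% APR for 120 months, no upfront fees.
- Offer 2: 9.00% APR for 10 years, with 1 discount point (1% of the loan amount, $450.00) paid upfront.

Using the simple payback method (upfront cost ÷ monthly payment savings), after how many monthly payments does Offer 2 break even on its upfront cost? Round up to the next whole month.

Offer 1: monthly rate = 9.625%/12 = 0.0080208; payment = 45,000 × 0.0080208 / (1 − (1+0.0080208)^−120) = $585.37.
Offer 2: at 9.00% the monthly rate is 0.0075000, so the payment is 45,000 × 0.0075000 / (1 − 1.0075000^−120) = $570.04.
Monthly savings = $585.37 − $570.04 = $15.33.
Break-even = $450.00 / $15.33 = 29.35 → 30 months.

30 months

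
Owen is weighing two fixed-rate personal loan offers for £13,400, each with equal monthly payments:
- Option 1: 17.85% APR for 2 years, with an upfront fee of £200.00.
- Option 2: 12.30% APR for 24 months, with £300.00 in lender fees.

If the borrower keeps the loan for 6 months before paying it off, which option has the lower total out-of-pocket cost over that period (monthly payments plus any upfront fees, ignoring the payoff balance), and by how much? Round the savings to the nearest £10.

Option 1: monthly rate = 17.85%/12 = 0.0148750; payment = 13,400 × 0.0148750 / (1 − (1+0.0148750)^−24) = £668.01.
Option 2: monthly rate = 12.3%/12 = 0.0102500; payment = 13,400 × 0.0102500 / (1 − (1+0.0102500)^−24) = £632.66.
Over 6 months: Option 1 costs 6 × £668.01 + £200.00 = £4,208.06; Option 2 costs 6 × £632.66 + £300.00 = £4,095.96.
Option 2 is cheaper by £4,208.06 − £4,095.96 = £112.10.

Option 2 by £110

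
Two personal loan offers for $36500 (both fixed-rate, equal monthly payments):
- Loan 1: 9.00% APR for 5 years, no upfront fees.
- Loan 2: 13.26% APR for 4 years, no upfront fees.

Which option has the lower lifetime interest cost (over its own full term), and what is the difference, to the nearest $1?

Loan 1 by $1,767

Loan 1: at 9.00% the monthly rate is 0.0075000, so the payment is 36,500 × 0.0075000 / (1 − 1.0075000^−60) = $757.68.
Total interest on Loan 1 = 60 × $757.68 − $36,500 = $8,960.80.
Loan 2: monthly rate = 13.26%/12 = 0.0110500; payment = 36,500 × 0.0110500 / (1 − (1+0.0110500)^−48) = $983.92.
Total interest on Loan 2 = 48 × $983.92 − $36,500 = $10,728.16.
Loan 1 is lower by $1,767.36.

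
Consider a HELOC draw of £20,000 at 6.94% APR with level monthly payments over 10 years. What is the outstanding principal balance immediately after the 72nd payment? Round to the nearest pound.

£9,683

With monthly rate i = 6.94%/12 = 0.0057833, the balance after k of n payments is P · [(1+i)^n − (1+i)^k] / [(1+i)^n − 1].
(1+0.0057833)^120 = 1.99770873 and (1+0.0057833)^72 = 1.51467445, so the balance is 20,000 × (1.99770873 − 1.51467445) / (1.99770873 − 1) = £9,682.87.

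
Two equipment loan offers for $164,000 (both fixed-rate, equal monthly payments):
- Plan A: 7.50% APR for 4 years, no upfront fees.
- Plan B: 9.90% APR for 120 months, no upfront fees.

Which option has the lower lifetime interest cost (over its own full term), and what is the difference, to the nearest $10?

Plan A: at 7.50% the monthly rate is 0.0062500, so the payment is 164,000 × 0.0062500 / (1 − 1.0062500^−48) = $3,965.34.
Total interest on Plan A = 48 × $3,965.34 − $164,000 = $26,336.32.
Plan B: at 9.90% the monthly rate is 0.0082500, so the payment is 164,000 × 0.0082500 / (1 − 1.0082500^−120) = $2,158.20.
Total interest on Plan B = 120 × $2,158.20 − $164,000 = $94,984.00.
Plan A is lower by $68,647.68.

Plan A by $68,650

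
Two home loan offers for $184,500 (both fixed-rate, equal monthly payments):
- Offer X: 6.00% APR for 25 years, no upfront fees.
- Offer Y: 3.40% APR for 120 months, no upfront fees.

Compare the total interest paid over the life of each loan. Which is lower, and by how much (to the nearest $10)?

Offer Y by $138,720

Offer X: at 6.00% the monthly rate is 0.0050000, so the payment is 184,500 × 0.0050000 / (1 − 1.0050000^−300) = $1,188.74.
Total interest on Offer X = 300 × $1,188.74 − $184,500 = $172,122.00.
Offer Y: at 3.40% the monthly rate is 0.0028333, so the payment is 184,500 × 0.0028333 / (1 − 1.0028333^−120) = $1,815.81.
Total interest on Offer Y = 120 × $1,815.81 − $184,500 = $33,397.20.
Offer Y is lower by $138,724.80.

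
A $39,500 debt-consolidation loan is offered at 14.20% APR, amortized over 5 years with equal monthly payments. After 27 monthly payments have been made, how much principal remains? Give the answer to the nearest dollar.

With monthly rate i = 14.2%/12 = 0.0118333, the balance after k of n payments is P · [(1+i)^n − (1+i)^k] / [(1+i)^n − 1].
(1+0.0118333)^60 = 2.02553126 and (1+0.0118333)^27 = 1.37386015, so the balance is 39,500 × (2.02553126 − 1.37386015) / (2.02553126 − 1) = $25,100.17.

$25,100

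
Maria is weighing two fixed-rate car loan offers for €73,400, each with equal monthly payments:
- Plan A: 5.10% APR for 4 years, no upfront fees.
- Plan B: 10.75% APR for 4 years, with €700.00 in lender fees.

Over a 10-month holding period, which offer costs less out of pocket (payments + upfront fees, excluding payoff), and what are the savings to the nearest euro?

Plan A: at 5.10% the monthly rate is 0.0042500, so the payment is 73,400 × 0.0042500 / (1 − 1.0042500^−48) = €1,693.68.
Plan B: at 10.75% the monthly rate is 0.0089583, so the payment is 73,400 × 0.0089583 / (1 − 1.0089583^−48) = €1,888.16.
Over 10 months: Plan A costs 10 × €1,693.68 = €16,936.80; Plan B costs 10 × €1,888.16 + €700.00 = €19,581.60.
Plan A is cheaper by €19,581.60 − €16,936.80 = €2,644.80.

Plan A by €2,645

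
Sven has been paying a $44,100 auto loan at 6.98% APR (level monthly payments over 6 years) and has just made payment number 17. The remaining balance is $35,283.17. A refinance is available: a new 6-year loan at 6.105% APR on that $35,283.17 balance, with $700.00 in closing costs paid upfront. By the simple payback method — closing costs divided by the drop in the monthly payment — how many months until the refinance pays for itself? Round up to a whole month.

Current payment = 44,100 × 6.98%/12 / (1 − (1+0.0058167)^−72) = $751.44.
Refinanced payment = 35,283.17 × 0.0050875 / (1 − (1+0.0050875)^−72) = $586.49.
Monthly savings = $751.44 − $586.49 = $164.95.
Break-even = $700.00 / $164.95 = 4.24 → 5 months.

5 months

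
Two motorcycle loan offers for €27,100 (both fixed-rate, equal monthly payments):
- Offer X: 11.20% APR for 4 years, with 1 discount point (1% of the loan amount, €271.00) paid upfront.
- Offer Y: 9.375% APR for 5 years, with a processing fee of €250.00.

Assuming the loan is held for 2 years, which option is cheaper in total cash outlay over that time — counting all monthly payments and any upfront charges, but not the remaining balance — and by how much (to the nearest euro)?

Offer Y by €3,274

Offer X: monthly rate = 11.2%/12 = 0.0093333; payment = 27,100 × 0.0093333 / (1 − (1+0.0093333)^−48) = €703.05.
Offer Y: monthly rate = 9.375%/12 = 0.0078125; payment = 27,100 × 0.0078125 / (1 − (1+0.0078125)^−60) = €567.50.
Over 24 months: Offer X costs 24 × €703.05 + €271.00 = €17,144.20; Offer Y costs 24 × €567.50 + €250.00 = €13,870.00.
Offer Y is cheaper by €17,144.20 − €13,870.00 = €3,274.20.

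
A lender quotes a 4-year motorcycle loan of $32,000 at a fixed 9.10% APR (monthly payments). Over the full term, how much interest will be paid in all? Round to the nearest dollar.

$6,296

Monthly rate = 9.1%/12 = 0.0075833; payment = 32,000 × 0.0075833 / (1 − (1+0.0075833)^−48) = $797.84.
Total paid = 48 × $797.84 = $38,296.32; interest = $38,296.32 − $32,000 = $6,296.32.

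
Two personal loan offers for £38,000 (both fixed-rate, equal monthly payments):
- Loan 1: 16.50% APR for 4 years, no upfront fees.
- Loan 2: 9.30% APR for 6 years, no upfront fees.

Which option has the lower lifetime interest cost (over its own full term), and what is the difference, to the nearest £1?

Loan 2 by £2,435

Loan 1: at 16.50% the monthly rate is 0.0137500, so the payment is 38,000 × 0.0137500 / (1 − 1.0137500^−48) = £1,086.69.
Total interest on Loan 1 = 48 × £1,086.69 − £38,000 = £14,161.12.
Loan 2: monthly rate = 9.3%/12 = 0.0077500; payment = 38,000 × 0.0077500 / (1 − (1+0.0077500)^−72) = £690.64.
Total interest on Loan 2 = 72 × £690.64 − £38,000 = £11,726.08.
Loan 2 is lower by £2,435.04.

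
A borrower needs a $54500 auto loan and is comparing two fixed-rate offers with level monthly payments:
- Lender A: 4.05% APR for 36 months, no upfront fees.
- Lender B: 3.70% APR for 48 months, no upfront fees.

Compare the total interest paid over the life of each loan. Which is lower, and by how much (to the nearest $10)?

Lender A: at 4.05% the monthly rate is 0.0033750, so the payment is 54,500 × 0.0033750 / (1 − 1.0033750^−36) = $1,610.27.
Total interest on Lender A = 36 × $1,610.27 − $54,500 = $3,469.72.
Lender B: at 3.70% the monthly rate is 0.0030833, so the payment is 54,500 × 0.0030833 / (1 − 1.0030833^−48) = $1,223.26.
Total interest on Lender B = 48 × $1,223.26 − $54,500 = $4,216.48.
Lender A is lower by $746.76.

Lender A by $750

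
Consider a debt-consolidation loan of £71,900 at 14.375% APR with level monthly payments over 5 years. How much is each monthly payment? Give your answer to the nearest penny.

£1,687.00

Monthly rate = 14.375%/12 = 0.0119792; payment = 71,900 × 0.0119792 / (1 − (1+0.0119792)^−60) = £1,687.00.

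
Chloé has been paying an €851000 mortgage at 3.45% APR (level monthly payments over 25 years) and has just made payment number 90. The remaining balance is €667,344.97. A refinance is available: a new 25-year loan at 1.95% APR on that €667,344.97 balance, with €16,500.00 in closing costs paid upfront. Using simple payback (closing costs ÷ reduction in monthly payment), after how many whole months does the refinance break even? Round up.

12 months

Current payment = 851,000 × 3.45%/12 / (1 − (1+0.0028750)^−300) = €4,237.52.
Refinanced payment = 667,344.97 × 0.0016250 / (1 − (1+0.0016250)^−300) = €2,812.35.
Monthly savings = €4,237.52 − €2,812.35 = €1,425.17.
Break-even = €16,500.00 / €1,425.17 = 11.58 → 12 months.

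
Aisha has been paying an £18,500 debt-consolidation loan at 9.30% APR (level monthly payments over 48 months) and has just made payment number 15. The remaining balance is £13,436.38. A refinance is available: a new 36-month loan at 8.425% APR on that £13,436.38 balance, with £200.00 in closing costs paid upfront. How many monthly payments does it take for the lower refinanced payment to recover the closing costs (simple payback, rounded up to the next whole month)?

6 months

Current payment = 18,500 × 9.3%/12 / (1 − (1+0.0077500)^−48) = £463.01.
Refinanced payment = 13,436.38 × 0.0070208 / (1 − (1+0.0070208)^−36) = £423.69.
Monthly savings = £463.01 − £423.69 = £39.32.
Break-even = £200.00 / £39.32 = 5.09 → 6 months.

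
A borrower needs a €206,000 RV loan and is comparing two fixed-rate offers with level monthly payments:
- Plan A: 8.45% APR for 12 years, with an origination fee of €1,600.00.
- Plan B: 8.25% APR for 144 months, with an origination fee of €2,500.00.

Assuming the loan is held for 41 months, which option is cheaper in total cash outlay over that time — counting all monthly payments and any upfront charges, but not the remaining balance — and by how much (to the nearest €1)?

Plan A: at 8.45% the monthly rate is 0.0070417, so the payment is 206,000 × 0.0070417 / (1 − 1.0070417^−144) = €2,280.99.
Plan B: monthly rate = 8.25%/12 = 0.0068750; payment = 206,000 × 0.0068750 / (1 − (1+0.0068750)^−144) = €2,258.19.
Over 41 months: Plan A costs 41 × €2,280.99 + €1,600.00 = €95,120.59; Plan B costs 41 × €2,258.19 + €2,500.00 = €95,085.79.
Plan B is cheaper by €95,120.59 − €95,085.79 = €34.80.

Plan B by €35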